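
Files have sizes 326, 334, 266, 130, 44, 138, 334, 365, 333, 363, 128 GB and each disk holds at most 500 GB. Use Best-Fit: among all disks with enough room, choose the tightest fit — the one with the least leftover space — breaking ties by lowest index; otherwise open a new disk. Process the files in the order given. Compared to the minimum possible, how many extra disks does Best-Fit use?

0

Best-Fit: [326,44,128] [334,130] [266,138] [334] [365] [333] [363] → 7 disks.
7 files exceed 250 GB (half the capacity), and no two of those can share a disk, so at least 7 disks are needed.
So 7 is already optimal.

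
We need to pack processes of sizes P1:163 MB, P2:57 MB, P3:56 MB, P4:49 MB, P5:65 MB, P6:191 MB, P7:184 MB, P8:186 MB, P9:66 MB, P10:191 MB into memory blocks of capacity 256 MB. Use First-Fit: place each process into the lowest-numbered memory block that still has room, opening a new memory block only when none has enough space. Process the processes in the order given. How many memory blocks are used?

6

memory block 1: place P1 (163 MB), 93 MB left
memory block 1: place P2 (57 MB), 36 MB left
memory block 2: place P3 (56 MB), 200 MB left
memory block 2: place P4 (49 MB), 151 MB left
memory block 2: place P5 (65 MB), 86 MB left
memory block 3: place P6 (191 MB), 65 MB left
memory block 4: place P7 (184 MB), 72 MB left
memory block 5: place P8 (186 MB), 70 MB left
memory block 2: place P9 (66 MB), 20 MB left
memory block 6: place P10 (191 MB), 65 MB left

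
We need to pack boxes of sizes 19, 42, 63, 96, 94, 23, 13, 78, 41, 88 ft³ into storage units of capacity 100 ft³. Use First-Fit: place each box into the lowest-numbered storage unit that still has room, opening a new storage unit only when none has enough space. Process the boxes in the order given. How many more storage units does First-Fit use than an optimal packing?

1

First-Fit: [19,42,23,13] [63] [96] [94] [78] [41] [88] → 7 storage units.
Total size 557 ft³; any packing needs at least ⌈557/100⌉ = 6 storage units.
An optimal packing achieves that bound: [96] [94] [88] [78,19] [63,23,13] [42,41] → 6 storage units.
Excess: 7 − 6 = 1.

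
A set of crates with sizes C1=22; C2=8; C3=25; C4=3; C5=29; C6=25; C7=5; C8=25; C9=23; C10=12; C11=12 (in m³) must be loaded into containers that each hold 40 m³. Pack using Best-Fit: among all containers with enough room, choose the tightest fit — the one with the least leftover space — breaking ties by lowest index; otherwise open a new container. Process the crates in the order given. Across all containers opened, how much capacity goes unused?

container 1: place C1 (22 m³), 18 m³ left
container 1: place C2 (8 m³), 10 m³ left
container 2: place C3 (25 m³), 15 m³ left
container 1: place C4 (3 m³), 7 m³ left
container 3: place C5 (29 m³), 11 m³ left
container 4: place C6 (25 m³), 15 m³ left
container 1: place C7 (5 m³), 2 m³ left
container 5: place C8 (25 m³), 15 m³ left
container 6: place C9 (23 m³), 17 m³ left
container 2: place C10 (12 m³), 3 m³ left
container 4: place C11 (12 m³), 3 m³ left
6 containers × 40 m³ = 240 m³; used 189 m³; unused 51 m³.

51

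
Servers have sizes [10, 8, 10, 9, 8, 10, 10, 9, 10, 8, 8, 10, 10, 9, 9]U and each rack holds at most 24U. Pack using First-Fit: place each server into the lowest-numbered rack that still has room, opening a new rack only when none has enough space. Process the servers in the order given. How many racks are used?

Put 10U in rack 1; 14U remain.
Put 8U in rack 1; 6U remain.
Put 10U in rack 2; 14U remain.
Put 9U in rack 2; 5U remain.
Put 8U in rack 3; 16U remain.
Put 10U in rack 3; 6U remain.
Put 10U in rack 4; 14U remain.
Put 9U in rack 4; 5U remain.
Put 10U in rack 5; 14U remain.
Put 8U in rack 5; 6U remain.
Put 8U in rack 6; 16U remain.
Put 10U in rack 6; 6U remain.
Put 10U in rack 7; 14U remain.
Put 9U in rack 7; 5U remain.
Put 9U in rack 8; 15U remain.

8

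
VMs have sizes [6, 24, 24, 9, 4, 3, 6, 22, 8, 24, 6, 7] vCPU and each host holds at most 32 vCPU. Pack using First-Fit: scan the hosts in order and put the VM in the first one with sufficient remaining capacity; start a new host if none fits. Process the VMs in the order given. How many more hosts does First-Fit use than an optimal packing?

First-Fit: [6,24] [24,4,3] [9,6,8,6] [22,7] [24] → 5 hosts.
Total size 143 vCPU; any packing needs at least ⌈143/32⌉ = 5 hosts.
So 5 is already optimal.

0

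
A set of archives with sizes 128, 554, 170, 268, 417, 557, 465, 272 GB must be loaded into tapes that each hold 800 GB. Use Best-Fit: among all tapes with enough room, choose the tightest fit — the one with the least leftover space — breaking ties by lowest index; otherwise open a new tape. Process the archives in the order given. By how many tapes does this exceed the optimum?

Best-Fit: [128,554] [170,268] [417] [557] [465,272] → 5 tapes.
Total size 2831 GB; any packing needs at least ⌈2831/800⌉ = 4 tapes.
An optimal packing achieves that bound: [557,170] [554,128] [465,272] [417,268] → 4 tapes.
Excess: 5 − 4 = 1.

1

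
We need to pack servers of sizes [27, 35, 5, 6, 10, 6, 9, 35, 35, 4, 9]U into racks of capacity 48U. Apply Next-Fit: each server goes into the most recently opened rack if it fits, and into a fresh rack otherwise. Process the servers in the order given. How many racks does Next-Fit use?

5

rack 1: place 27U, 21U left
rack 2: place 35U, 13U left
rack 2: place 5U, 8U left
rack 2: place 6U, 2U left
rack 3: place 10U, 38U left
rack 3: place 6U, 32U left
rack 3: place 9U, 23U left
rack 4: place 35U, 13U left
rack 5: place 35U, 13U left
rack 5: place 4U, 9U left
rack 5: place 9U, 0U left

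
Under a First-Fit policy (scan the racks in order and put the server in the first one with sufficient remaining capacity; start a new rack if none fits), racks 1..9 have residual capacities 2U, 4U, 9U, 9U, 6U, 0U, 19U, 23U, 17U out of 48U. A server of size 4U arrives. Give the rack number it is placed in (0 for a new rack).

Racks with room: rack 2 (4U), rack 3 (9U), rack 4 (9U), rack 5 (6U), rack 7 (19U), rack 8 (23U), rack 9 (17U).
The first with room is rack 2.

2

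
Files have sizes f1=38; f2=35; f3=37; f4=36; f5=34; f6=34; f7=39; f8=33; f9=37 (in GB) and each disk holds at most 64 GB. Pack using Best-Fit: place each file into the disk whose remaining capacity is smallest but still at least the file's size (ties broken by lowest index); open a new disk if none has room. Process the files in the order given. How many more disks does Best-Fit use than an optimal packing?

Best-Fit: [38] [35] [37] [36] [34] [34] [39] [33] [37] → 9 disks.
9 files exceed 32 GB (half the capacity), and no two of those can share a disk, so at least 9 disks are needed.
So 9 is already optimal.

0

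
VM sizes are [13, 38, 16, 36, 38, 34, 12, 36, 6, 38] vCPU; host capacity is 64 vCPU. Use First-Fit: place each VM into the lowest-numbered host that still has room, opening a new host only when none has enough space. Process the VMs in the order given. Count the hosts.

host 1: place 13 vCPU, 51 vCPU left
host 1: place 38 vCPU, 13 vCPU left
host 2: place 16 vCPU, 48 vCPU left
host 2: place 36 vCPU, 12 vCPU left
host 3: place 38 vCPU, 26 vCPU left
host 4: place 34 vCPU, 30 vCPU left
host 1: place 12 vCPU, 1 vCPU left
host 5: place 36 vCPU, 28 vCPU left
host 2: place 6 vCPU, 6 vCPU left
host 6: place 38 vCPU, 26 vCPU left

6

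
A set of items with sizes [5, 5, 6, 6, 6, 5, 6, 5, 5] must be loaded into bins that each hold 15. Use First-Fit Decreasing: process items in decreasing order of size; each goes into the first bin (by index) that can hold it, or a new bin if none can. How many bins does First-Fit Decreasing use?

Sorted descending: 6, 6, 6, 6, 5, 5, 5, 5, 5.
bin 1: place 6, 9 left
bin 1: place 6, 3 left
bin 2: place 6, 9 left
bin 2: place 6, 3 left
bin 3: place 5, 10 left
bin 3: place 5, 5 left
bin 3: place 5, 0 left
bin 4: place 5, 10 left
bin 4: place 5, 5 left

4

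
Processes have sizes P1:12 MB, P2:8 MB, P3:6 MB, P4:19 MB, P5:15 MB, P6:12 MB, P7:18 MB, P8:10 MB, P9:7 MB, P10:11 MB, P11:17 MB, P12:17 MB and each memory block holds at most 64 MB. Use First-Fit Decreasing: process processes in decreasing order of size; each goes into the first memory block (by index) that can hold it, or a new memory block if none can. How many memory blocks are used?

Sorted descending: 19, 18, 17, 17, 15, 12, 12, 11, 10, 8, 7, 6.
19 MB → memory block 1 (remaining 45 MB)
18 MB → memory block 1 (remaining 27 MB)
17 MB → memory block 1 (remaining 10 MB)
17 MB → memory block 2 (remaining 47 MB)
15 MB → memory block 2 (remaining 32 MB)
12 MB → memory block 2 (remaining 20 MB)
12 MB → memory block 2 (remaining 8 MB)
11 MB → memory block 3 (remaining 53 MB)
10 MB → memory block 1 (remaining 0 MB)
8 MB → memory block 2 (remaining 0 MB)
7 MB → memory block 3 (remaining 46 MB)
6 MB → memory block 3 (remaining 40 MB)
Final memory blocks: [19,18,17,10] [17,15,12,12,8] [11,7,6].

3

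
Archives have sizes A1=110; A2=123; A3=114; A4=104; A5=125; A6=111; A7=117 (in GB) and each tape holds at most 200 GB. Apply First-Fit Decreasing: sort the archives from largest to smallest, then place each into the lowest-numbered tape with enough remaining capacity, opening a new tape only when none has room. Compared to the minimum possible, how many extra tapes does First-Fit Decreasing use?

0

First-Fit Decreasing: [125] [123] [117] [114] [111] [110] [104] → 7 tapes.
7 archives exceed 100 GB (half the capacity), and no two of those can share a tape, so at least 7 tapes are needed.
So 7 is already optimal.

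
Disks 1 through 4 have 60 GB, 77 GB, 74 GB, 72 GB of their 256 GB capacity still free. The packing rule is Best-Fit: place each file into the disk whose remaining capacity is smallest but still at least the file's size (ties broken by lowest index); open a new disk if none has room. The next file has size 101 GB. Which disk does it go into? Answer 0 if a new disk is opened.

No disk has ≥ 101 GB free, so a new disk is opened.

0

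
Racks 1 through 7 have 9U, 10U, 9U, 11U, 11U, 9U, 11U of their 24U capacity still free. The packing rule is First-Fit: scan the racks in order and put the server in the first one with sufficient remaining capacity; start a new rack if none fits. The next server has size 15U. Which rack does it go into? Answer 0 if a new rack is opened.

No rack has ≥ 15U free, so a new rack is opened.

0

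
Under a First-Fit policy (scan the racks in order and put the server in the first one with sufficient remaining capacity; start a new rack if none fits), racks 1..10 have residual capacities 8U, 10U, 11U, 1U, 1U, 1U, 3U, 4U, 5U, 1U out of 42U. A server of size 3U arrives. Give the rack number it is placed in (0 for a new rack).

Racks with room: rack 1 (8U), rack 2 (10U), rack 3 (11U), rack 7 (3U), rack 8 (4U), rack 9 (5U).
The first with room is rack 1.

1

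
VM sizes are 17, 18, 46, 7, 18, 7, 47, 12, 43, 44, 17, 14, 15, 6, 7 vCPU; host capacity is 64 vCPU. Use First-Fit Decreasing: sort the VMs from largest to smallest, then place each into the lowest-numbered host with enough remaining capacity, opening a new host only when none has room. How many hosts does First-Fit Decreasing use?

Sorted descending: 47, 46, 44, 43, 18, 18, 17, 17, 15, 14, 12, 7, 7, 7, 6.
host 1: place 47 vCPU, 17 vCPU left
host 2: place 46 vCPU, 18 vCPU left
host 3: place 44 vCPU, 20 vCPU left
host 4: place 43 vCPU, 21 vCPU left
host 2: place 18 vCPU, 0 vCPU left
host 3: place 18 vCPU, 2 vCPU left
host 1: place 17 vCPU, 0 vCPU left
host 4: place 17 vCPU, 4 vCPU left
host 5: place 15 vCPU, 49 vCPU left
host 5: place 14 vCPU, 35 vCPU left
host 5: place 12 vCPU, 23 vCPU left
host 5: place 7 vCPU, 16 vCPU left
host 5: place 7 vCPU, 9 vCPU left
host 5: place 7 vCPU, 2 vCPU left
host 6: place 6 vCPU, 58 vCPU left

6 hosts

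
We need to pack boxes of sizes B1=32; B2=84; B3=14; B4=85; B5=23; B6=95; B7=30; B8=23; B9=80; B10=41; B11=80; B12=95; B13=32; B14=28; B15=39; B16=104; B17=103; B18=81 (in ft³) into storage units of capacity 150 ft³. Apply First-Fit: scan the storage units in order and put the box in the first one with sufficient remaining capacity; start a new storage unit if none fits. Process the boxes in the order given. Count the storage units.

storage unit 1: place B1 (32 ft³), 118 ft³ left
storage unit 1: place B2 (84 ft³), 34 ft³ left
storage unit 1: place B3 (14 ft³), 20 ft³ left
storage unit 2: place B4 (85 ft³), 65 ft³ left
storage unit 2: place B5 (23 ft³), 42 ft³ left
storage unit 3: place B6 (95 ft³), 55 ft³ left
storage unit 2: place B7 (30 ft³), 12 ft³ left
storage unit 3: place B8 (23 ft³), 32 ft³ left
storage unit 4: place B9 (80 ft³), 70 ft³ left
storage unit 4: place B10 (41 ft³), 29 ft³ left
storage unit 5: place B11 (80 ft³), 70 ft³ left
storage unit 6: place B12 (95 ft³), 55 ft³ left
storage unit 3: place B13 (32 ft³), 0 ft³ left
storage unit 4: place B14 (28 ft³), 1 ft³ left
storage unit 5: place B15 (39 ft³), 31 ft³ left
storage unit 7: place B16 (104 ft³), 46 ft³ left
storage unit 8: place B17 (103 ft³), 47 ft³ left
storage unit 9: place B18 (81 ft³), 69 ft³ left
Final storage units: [32,84,14] [85,23,30] [95,23,32] [80,41,28] [80,39] [95] [104] [103] [81].

9 storage units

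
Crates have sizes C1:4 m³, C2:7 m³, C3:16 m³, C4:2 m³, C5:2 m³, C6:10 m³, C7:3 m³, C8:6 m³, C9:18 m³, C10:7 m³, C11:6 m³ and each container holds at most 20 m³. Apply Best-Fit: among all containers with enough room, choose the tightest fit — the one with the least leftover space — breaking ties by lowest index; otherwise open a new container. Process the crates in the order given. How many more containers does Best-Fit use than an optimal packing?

0

Best-Fit: [4,7,3,6] [16,2,2] [10,7] [18] [6] → 5 containers.
Total size 81 m³; any packing needs at least ⌈81/20⌉ = 5 containers.
So 5 is already optimal.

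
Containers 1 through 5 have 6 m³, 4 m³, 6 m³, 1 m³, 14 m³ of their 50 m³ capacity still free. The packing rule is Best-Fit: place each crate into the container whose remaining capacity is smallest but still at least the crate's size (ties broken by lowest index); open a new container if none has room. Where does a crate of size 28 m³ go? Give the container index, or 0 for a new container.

No container has ≥ 28 m³ free, so a new container is opened.

0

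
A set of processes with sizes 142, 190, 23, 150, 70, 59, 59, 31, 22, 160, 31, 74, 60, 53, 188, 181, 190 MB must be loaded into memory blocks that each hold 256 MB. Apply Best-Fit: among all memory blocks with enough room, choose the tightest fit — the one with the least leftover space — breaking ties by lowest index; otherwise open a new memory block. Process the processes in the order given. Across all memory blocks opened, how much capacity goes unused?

365

memory block 1: place 142 MB, 114 MB left
memory block 2: place 190 MB, 66 MB left
memory block 2: place 23 MB, 43 MB left
memory block 3: place 150 MB, 106 MB left
memory block 3: place 70 MB, 36 MB left
memory block 1: place 59 MB, 55 MB left
memory block 4: place 59 MB, 197 MB left
memory block 3: place 31 MB, 5 MB left
memory block 2: place 22 MB, 21 MB left
memory block 4: place 160 MB, 37 MB left
memory block 4: place 31 MB, 6 MB left
memory block 5: place 74 MB, 182 MB left
memory block 5: place 60 MB, 122 MB left
memory block 1: place 53 MB, 2 MB left
memory block 6: place 188 MB, 68 MB left
memory block 7: place 181 MB, 75 MB left
memory block 8: place 190 MB, 66 MB left
8 memory blocks × 256 MB = 2048 MB; used 1683 MB; unused 365 MB.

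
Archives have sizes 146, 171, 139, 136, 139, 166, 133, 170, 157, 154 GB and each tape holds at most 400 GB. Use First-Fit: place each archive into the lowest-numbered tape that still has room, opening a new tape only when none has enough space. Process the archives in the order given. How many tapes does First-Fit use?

5

146 GB → tape 1 (remaining 254 GB)
171 GB → tape 1 (remaining 83 GB)
139 GB → tape 2 (remaining 261 GB)
136 GB → tape 2 (remaining 125 GB)
139 GB → tape 3 (remaining 261 GB)
166 GB → tape 3 (remaining 95 GB)
133 GB → tape 4 (remaining 267 GB)
170 GB → tape 4 (remaining 97 GB)
157 GB → tape 5 (remaining 243 GB)
154 GB → tape 5 (remaining 89 GB)
Final tapes: [146,171] [139,136] [139,166] [133,170] [157,154].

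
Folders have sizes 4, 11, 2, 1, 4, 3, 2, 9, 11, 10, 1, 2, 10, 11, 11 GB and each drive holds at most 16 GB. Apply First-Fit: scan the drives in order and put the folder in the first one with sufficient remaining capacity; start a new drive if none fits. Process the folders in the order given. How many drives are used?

drive 1: place 4 GB, 12 GB left
drive 1: place 11 GB, 1 GB left
drive 2: place 2 GB, 14 GB left
drive 1: place 1 GB, 0 GB left
drive 2: place 4 GB, 10 GB left
drive 2: place 3 GB, 7 GB left
drive 2: place 2 GB, 5 GB left
drive 3: place 9 GB, 7 GB left
drive 4: place 11 GB, 5 GB left
drive 5: place 10 GB, 6 GB left
drive 2: place 1 GB, 4 GB left
drive 2: place 2 GB, 2 GB left
drive 6: place 10 GB, 6 GB left
drive 7: place 11 GB, 5 GB left
drive 8: place 11 GB, 5 GB left
Final drives: [4,11,1] [2,4,3,2,1,2] [9] [11] [10] [10] [11] [11].

8 drives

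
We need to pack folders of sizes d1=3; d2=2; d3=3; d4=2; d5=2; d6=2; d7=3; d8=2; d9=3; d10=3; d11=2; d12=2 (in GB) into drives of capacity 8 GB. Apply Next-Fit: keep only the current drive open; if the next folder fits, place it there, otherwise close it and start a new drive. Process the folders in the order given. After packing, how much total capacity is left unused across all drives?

d1 (3 GB) → drive 1 (remaining 5 GB)
d2 (2 GB) → drive 1 (remaining 3 GB)
d3 (3 GB) → drive 1 (remaining 0 GB)
d4 (2 GB) → drive 2 (remaining 6 GB)
d5 (2 GB) → drive 2 (remaining 4 GB)
d6 (2 GB) → drive 2 (remaining 2 GB)
d7 (3 GB) → drive 3 (remaining 5 GB)
d8 (2 GB) → drive 3 (remaining 3 GB)
d9 (3 GB) → drive 3 (remaining 0 GB)
d10 (3 GB) → drive 4 (remaining 5 GB)
d11 (2 GB) → drive 4 (remaining 3 GB)
d12 (2 GB) → drive 4 (remaining 1 GB)
4 drives × 8 GB = 32 GB; used 29 GB; unused 3 GB.

3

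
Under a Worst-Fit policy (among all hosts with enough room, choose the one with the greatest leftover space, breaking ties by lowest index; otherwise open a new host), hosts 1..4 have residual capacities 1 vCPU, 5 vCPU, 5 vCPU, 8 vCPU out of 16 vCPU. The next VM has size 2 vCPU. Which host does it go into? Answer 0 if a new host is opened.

Hosts with room: host 2 (5 vCPU), host 3 (5 vCPU), host 4 (8 vCPU).
Most room is host 4 with 8 vCPU free.

4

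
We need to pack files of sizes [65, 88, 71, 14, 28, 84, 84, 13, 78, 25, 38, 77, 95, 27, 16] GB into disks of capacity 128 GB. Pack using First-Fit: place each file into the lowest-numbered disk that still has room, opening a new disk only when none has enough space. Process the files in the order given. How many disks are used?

disk 1: place 65 GB, 63 GB left
disk 2: place 88 GB, 40 GB left
disk 3: place 71 GB, 57 GB left
disk 1: place 14 GB, 49 GB left
disk 1: place 28 GB, 21 GB left
disk 4: place 84 GB, 44 GB left
disk 5: place 84 GB, 44 GB left
disk 1: place 13 GB, 8 GB left
disk 6: place 78 GB, 50 GB left
disk 2: place 25 GB, 15 GB left
disk 3: place 38 GB, 19 GB left
disk 7: place 77 GB, 51 GB left
disk 8: place 95 GB, 33 GB left
disk 4: place 27 GB, 17 GB left
disk 3: place 16 GB, 3 GB left

8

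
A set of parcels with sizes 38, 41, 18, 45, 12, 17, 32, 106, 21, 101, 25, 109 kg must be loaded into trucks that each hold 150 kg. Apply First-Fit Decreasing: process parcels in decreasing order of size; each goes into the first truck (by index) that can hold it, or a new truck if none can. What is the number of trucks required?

4

Sorted descending: 109, 106, 101, 45, 41, 38, 32, 25, 21, 18, 17, 12.
Put 109 kg in truck 1; 41 kg remain.
Put 106 kg in truck 2; 44 kg remain.
Put 101 kg in truck 3; 49 kg remain.
Put 45 kg in truck 3; 4 kg remain.
Put 41 kg in truck 1; 0 kg remain.
Put 38 kg in truck 2; 6 kg remain.
Put 32 kg in truck 4; 118 kg remain.
Put 25 kg in truck 4; 93 kg remain.
Put 21 kg in truck 4; 72 kg remain.
Put 18 kg in truck 4; 54 kg remain.
Put 17 kg in truck 4; 37 kg remain.
Put 12 kg in truck 4; 25 kg remain.
Final trucks: [109,41] [106,38] [101,45] [32,25,21,18,17,12].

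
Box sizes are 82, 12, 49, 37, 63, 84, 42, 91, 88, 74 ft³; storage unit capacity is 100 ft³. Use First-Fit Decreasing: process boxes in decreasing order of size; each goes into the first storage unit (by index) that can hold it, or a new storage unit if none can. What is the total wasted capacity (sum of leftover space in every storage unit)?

Sorted descending: 91, 88, 84, 82, 74, 63, 49, 42, 37, 12.
storage unit 1: place 91 ft³, 9 ft³ left
storage unit 2: place 88 ft³, 12 ft³ left
storage unit 3: place 84 ft³, 16 ft³ left
storage unit 4: place 82 ft³, 18 ft³ left
storage unit 5: place 74 ft³, 26 ft³ left
storage unit 6: place 63 ft³, 37 ft³ left
storage unit 7: place 49 ft³, 51 ft³ left
storage unit 7: place 42 ft³, 9 ft³ left
storage unit 6: place 37 ft³, 0 ft³ left
storage unit 2: place 12 ft³, 0 ft³ left
7 storage units × 100 ft³ = 700 ft³; used 622 ft³; unused 78 ft³.

78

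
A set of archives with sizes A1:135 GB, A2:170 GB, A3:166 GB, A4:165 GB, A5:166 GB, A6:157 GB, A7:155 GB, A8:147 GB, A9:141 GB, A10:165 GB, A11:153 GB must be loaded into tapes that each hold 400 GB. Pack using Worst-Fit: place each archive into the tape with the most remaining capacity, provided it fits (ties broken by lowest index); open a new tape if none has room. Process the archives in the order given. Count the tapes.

6

tape 1: place A1 (135 GB), 265 GB left
tape 1: place A2 (170 GB), 95 GB left
tape 2: place A3 (166 GB), 234 GB left
tape 2: place A4 (165 GB), 69 GB left
tape 3: place A5 (166 GB), 234 GB left
tape 3: place A6 (157 GB), 77 GB left
tape 4: place A7 (155 GB), 245 GB left
tape 4: place A8 (147 GB), 98 GB left
tape 5: place A9 (141 GB), 259 GB left
tape 5: place A10 (165 GB), 94 GB left
tape 6: place A11 (153 GB), 247 GB left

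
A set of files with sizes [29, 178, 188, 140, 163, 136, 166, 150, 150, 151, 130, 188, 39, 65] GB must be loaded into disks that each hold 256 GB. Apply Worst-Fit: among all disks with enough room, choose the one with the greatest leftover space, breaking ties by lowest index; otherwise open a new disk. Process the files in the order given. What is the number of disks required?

11

Put 29 GB in disk 1; 227 GB remain.
Put 178 GB in disk 1; 49 GB remain.
Put 188 GB in disk 2; 68 GB remain.
Put 140 GB in disk 3; 116 GB remain.
Put 163 GB in disk 4; 93 GB remain.
Put 136 GB in disk 5; 120 GB remain.
Put 166 GB in disk 6; 90 GB remain.
Put 150 GB in disk 7; 106 GB remain.
Put 150 GB in disk 8; 106 GB remain.
Put 151 GB in disk 9; 105 GB remain.
Put 130 GB in disk 10; 126 GB remain.
Put 188 GB in disk 11; 68 GB remain.
Put 39 GB in disk 10; 87 GB remain.
Put 65 GB in disk 5; 55 GB remain.
Final disks: [29,178] [188] [140] [163] [136,65] [166] [150] [150] [151] [130,39] [188].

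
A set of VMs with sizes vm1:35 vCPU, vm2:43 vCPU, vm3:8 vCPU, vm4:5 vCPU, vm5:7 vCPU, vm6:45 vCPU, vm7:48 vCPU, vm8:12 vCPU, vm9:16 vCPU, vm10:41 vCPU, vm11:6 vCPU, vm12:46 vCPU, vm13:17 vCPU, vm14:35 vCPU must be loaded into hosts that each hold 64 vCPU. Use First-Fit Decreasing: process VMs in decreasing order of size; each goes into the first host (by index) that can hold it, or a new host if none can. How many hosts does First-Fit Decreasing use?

Sorted descending: 48, 46, 45, 43, 41, 35, 35, 17, 16, 12, 8, 7, 6, 5.
host 1: place 48 vCPU, 16 vCPU left
host 2: place 46 vCPU, 18 vCPU left
host 3: place 45 vCPU, 19 vCPU left
host 4: place 43 vCPU, 21 vCPU left
host 5: place 41 vCPU, 23 vCPU left
host 6: place 35 vCPU, 29 vCPU left
host 7: place 35 vCPU, 29 vCPU left
host 2: place 17 vCPU, 1 vCPU left
host 1: place 16 vCPU, 0 vCPU left
host 3: place 12 vCPU, 7 vCPU left
host 4: place 8 vCPU, 13 vCPU left
host 3: place 7 vCPU, 0 vCPU left
host 4: place 6 vCPU, 7 vCPU left
host 4: place 5 vCPU, 2 vCPU left
Final hosts: [48,16] [46,17] [45,12,7] [43,8,6,5] [41] [35] [35].

7 hosts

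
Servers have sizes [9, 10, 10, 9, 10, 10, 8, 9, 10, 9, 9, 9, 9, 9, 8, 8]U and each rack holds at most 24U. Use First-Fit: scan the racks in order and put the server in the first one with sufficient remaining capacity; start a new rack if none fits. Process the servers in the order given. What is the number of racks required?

8

rack 1: place 9U, 15U left
rack 1: place 10U, 5U left
rack 2: place 10U, 14U left
rack 2: place 9U, 5U left
rack 3: place 10U, 14U left
rack 3: place 10U, 4U left
rack 4: place 8U, 16U left
rack 4: place 9U, 7U left
rack 5: place 10U, 14U left
rack 5: place 9U, 5U left
rack 6: place 9U, 15U left
rack 6: place 9U, 6U left
rack 7: place 9U, 15U left
rack 7: place 9U, 6U left
rack 8: place 8U, 16U left
rack 8: place 8U, 8U left
Final racks: [9,10] [10,9] [10,10] [8,9] [10,9] [9,9] [9,9] [8,8].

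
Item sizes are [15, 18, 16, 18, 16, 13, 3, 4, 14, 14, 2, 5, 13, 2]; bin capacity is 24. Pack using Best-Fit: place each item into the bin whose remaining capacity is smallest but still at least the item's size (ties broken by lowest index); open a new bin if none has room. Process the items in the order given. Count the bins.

9

15 → bin 1 (remaining 9)
18 → bin 2 (remaining 6)
16 → bin 3 (remaining 8)
18 → bin 4 (remaining 6)
16 → bin 5 (remaining 8)
13 → bin 6 (remaining 11)
3 → bin 2 (remaining 3)
4 → bin 4 (remaining 2)
14 → bin 7 (remaining 10)
14 → bin 8 (remaining 10)
2 → bin 4 (remaining 0)
5 → bin 3 (remaining 3)
13 → bin 9 (remaining 11)
2 → bin 2 (remaining 1)
Final bins: [15] [18,3,2] [16,5] [18,4,2] [16] [13] [14] [14] [13].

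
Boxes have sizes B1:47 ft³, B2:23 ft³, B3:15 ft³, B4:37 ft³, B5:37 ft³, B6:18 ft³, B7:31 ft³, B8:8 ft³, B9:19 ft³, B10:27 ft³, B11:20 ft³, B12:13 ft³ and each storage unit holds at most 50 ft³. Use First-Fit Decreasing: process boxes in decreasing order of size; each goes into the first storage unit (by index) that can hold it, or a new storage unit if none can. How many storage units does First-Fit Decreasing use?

Sorted descending: 47, 37, 37, 31, 27, 23, 20, 19, 18, 15, 13, 8.
storage unit 1: place 47 ft³, 3 ft³ left
storage unit 2: place 37 ft³, 13 ft³ left
storage unit 3: place 37 ft³, 13 ft³ left
storage unit 4: place 31 ft³, 19 ft³ left
storage unit 5: place 27 ft³, 23 ft³ left
storage unit 5: place 23 ft³, 0 ft³ left
storage unit 6: place 20 ft³, 30 ft³ left
storage unit 4: place 19 ft³, 0 ft³ left
storage unit 6: place 18 ft³, 12 ft³ left
storage unit 7: place 15 ft³, 35 ft³ left
storage unit 2: place 13 ft³, 0 ft³ left
storage unit 3: place 8 ft³, 5 ft³ left

7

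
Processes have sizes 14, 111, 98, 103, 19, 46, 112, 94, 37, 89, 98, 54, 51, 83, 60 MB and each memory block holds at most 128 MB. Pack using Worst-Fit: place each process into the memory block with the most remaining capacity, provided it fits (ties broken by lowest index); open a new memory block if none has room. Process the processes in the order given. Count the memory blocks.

14 MB → memory block 1 (remaining 114 MB)
111 MB → memory block 1 (remaining 3 MB)
98 MB → memory block 2 (remaining 30 MB)
103 MB → memory block 3 (remaining 25 MB)
19 MB → memory block 2 (remaining 11 MB)
46 MB → memory block 4 (remaining 82 MB)
112 MB → memory block 5 (remaining 16 MB)
94 MB → memory block 6 (remaining 34 MB)
37 MB → memory block 4 (remaining 45 MB)
89 MB → memory block 7 (remaining 39 MB)
98 MB → memory block 8 (remaining 30 MB)
54 MB → memory block 9 (remaining 74 MB)
51 MB → memory block 9 (remaining 23 MB)
83 MB → memory block 10 (remaining 45 MB)
60 MB → memory block 11 (remaining 68 MB)

11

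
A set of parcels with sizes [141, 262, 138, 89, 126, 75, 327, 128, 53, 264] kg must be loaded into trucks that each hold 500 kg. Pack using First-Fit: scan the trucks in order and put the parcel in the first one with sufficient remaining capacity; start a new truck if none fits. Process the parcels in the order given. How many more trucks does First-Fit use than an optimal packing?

0

First-Fit: [141,262,89] [138,126,75,128] [327,53] [264] → 4 trucks.
Total size 1603 kg; any packing needs at least ⌈1603/500⌉ = 4 trucks.
So 4 is already optimal.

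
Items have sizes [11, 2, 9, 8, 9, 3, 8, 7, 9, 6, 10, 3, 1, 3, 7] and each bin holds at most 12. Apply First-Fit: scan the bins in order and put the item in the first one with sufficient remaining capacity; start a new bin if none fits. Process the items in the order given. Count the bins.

10

Put 11 in bin 1; 1 remain.
Put 2 in bin 2; 10 remain.
Put 9 in bin 2; 1 remain.
Put 8 in bin 3; 4 remain.
Put 9 in bin 4; 3 remain.
Put 3 in bin 3; 1 remain.
Put 8 in bin 5; 4 remain.
Put 7 in bin 6; 5 remain.
Put 9 in bin 7; 3 remain.
Put 6 in bin 8; 6 remain.
Put 10 in bin 9; 2 remain.
Put 3 in bin 4; 0 remain.
Put 1 in bin 1; 0 remain.
Put 3 in bin 5; 1 remain.
Put 7 in bin 10; 5 remain.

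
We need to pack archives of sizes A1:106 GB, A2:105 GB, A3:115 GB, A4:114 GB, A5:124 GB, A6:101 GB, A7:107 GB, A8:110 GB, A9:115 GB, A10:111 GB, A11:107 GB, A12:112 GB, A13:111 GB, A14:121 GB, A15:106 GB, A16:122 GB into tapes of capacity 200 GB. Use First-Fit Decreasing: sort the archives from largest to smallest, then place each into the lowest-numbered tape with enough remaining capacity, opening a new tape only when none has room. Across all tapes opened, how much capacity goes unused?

1413

Sorted descending: 124, 122, 121, 115, 115, 114, 112, 111, 111, 110, 107, 107, 106, 106, 105, 101.
tape 1: place 124 GB, 76 GB left
tape 2: place 122 GB, 78 GB left
tape 3: place 121 GB, 79 GB left
tape 4: place 115 GB, 85 GB left
tape 5: place 115 GB, 85 GB left
tape 6: place 114 GB, 86 GB left
tape 7: place 112 GB, 88 GB left
tape 8: place 111 GB, 89 GB left
tape 9: place 111 GB, 89 GB left
tape 10: place 110 GB, 90 GB left
tape 11: place 107 GB, 93 GB left
tape 12: place 107 GB, 93 GB left
tape 13: place 106 GB, 94 GB left
tape 14: place 106 GB, 94 GB left
tape 15: place 105 GB, 95 GB left
tape 16: place 101 GB, 99 GB left
16 tapes × 200 GB = 3200 GB; used 1787 GB; unused 1413 GB.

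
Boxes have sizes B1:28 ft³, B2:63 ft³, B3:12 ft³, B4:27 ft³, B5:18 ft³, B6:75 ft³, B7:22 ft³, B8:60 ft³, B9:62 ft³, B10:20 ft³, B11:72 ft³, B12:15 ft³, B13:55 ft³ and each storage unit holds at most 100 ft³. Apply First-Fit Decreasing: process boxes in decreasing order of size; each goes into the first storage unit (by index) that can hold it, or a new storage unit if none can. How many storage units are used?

6 storage units

Sorted descending: 75, 72, 63, 62, 60, 55, 28, 27, 22, 20, 18, 15, 12.
75 ft³ → storage unit 1 (remaining 25 ft³)
72 ft³ → storage unit 2 (remaining 28 ft³)
63 ft³ → storage unit 3 (remaining 37 ft³)
62 ft³ → storage unit 4 (remaining 38 ft³)
60 ft³ → storage unit 5 (remaining 40 ft³)
55 ft³ → storage unit 6 (remaining 45 ft³)
28 ft³ → storage unit 2 (remaining 0 ft³)
27 ft³ → storage unit 3 (remaining 10 ft³)
22 ft³ → storage unit 1 (remaining 3 ft³)
20 ft³ → storage unit 4 (remaining 18 ft³)
18 ft³ → storage unit 4 (remaining 0 ft³)
15 ft³ → storage unit 5 (remaining 25 ft³)
12 ft³ → storage unit 5 (remaining 13 ft³)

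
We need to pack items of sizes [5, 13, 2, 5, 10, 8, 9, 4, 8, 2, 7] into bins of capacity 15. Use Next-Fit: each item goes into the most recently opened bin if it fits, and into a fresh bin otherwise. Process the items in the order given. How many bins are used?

7

Put 5 in bin 1; 10 remain.
Put 13 in bin 2; 2 remain.
Put 2 in bin 2; 0 remain.
Put 5 in bin 3; 10 remain.
Put 10 in bin 3; 0 remain.
Put 8 in bin 4; 7 remain.
Put 9 in bin 5; 6 remain.
Put 4 in bin 5; 2 remain.
Put 8 in bin 6; 7 remain.
Put 2 in bin 6; 5 remain.
Put 7 in bin 7; 8 remain.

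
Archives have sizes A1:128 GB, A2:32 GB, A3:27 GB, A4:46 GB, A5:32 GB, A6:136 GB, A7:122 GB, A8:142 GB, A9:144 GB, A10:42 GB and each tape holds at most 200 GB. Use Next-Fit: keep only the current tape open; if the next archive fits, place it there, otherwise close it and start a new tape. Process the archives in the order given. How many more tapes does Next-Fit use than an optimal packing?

1

Next-Fit: [128,32,27] [46,32] [136] [122] [142] [144,42] → 6 tapes.
Total size 851 GB; any packing needs at least ⌈851/200⌉ = 5 tapes.
An optimal packing achieves that bound: [144,46] [142,42] [136,32,32] [128,27] [122] → 5 tapes.
Excess: 6 − 5 = 1.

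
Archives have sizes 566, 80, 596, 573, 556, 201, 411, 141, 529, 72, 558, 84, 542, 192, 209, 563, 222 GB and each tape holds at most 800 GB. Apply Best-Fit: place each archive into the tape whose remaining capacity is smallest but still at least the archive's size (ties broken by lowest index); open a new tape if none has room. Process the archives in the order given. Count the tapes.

9

566 GB → tape 1 (remaining 234 GB)
80 GB → tape 1 (remaining 154 GB)
596 GB → tape 2 (remaining 204 GB)
573 GB → tape 3 (remaining 227 GB)
556 GB → tape 4 (remaining 244 GB)
201 GB → tape 2 (remaining 3 GB)
411 GB → tape 5 (remaining 389 GB)
141 GB → tape 1 (remaining 13 GB)
529 GB → tape 6 (remaining 271 GB)
72 GB → tape 3 (remaining 155 GB)
558 GB → tape 7 (remaining 242 GB)
84 GB → tape 3 (remaining 71 GB)
542 GB → tape 8 (remaining 258 GB)
192 GB → tape 7 (remaining 50 GB)
209 GB → tape 4 (remaining 35 GB)
563 GB → tape 9 (remaining 237 GB)
222 GB → tape 9 (remaining 15 GB)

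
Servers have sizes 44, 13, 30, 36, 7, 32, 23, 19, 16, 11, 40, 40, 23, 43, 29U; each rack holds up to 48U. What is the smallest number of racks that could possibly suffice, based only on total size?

Total size = 44 + 13 + 30 + 36 + 7 + 32 + 23 + 19 + 16 + 11 + 40 + 40 + 23 + 43 + 29 = 406U.
⌈406 / 48⌉ = 9.

9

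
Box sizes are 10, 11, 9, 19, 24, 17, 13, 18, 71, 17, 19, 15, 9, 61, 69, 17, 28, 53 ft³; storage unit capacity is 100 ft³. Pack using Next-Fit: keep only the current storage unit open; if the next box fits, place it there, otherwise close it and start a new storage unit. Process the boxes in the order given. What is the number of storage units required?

Put 10 ft³ in storage unit 1; 90 ft³ remain.
Put 11 ft³ in storage unit 1; 79 ft³ remain.
Put 9 ft³ in storage unit 1; 70 ft³ remain.
Put 19 ft³ in storage unit 1; 51 ft³ remain.
Put 24 ft³ in storage unit 1; 27 ft³ remain.
Put 17 ft³ in storage unit 1; 10 ft³ remain.
Put 13 ft³ in storage unit 2; 87 ft³ remain.
Put 18 ft³ in storage unit 2; 69 ft³ remain.
Put 71 ft³ in storage unit 3; 29 ft³ remain.
Put 17 ft³ in storage unit 3; 12 ft³ remain.
Put 19 ft³ in storage unit 4; 81 ft³ remain.
Put 15 ft³ in storage unit 4; 66 ft³ remain.
Put 9 ft³ in storage unit 4; 57 ft³ remain.
Put 61 ft³ in storage unit 5; 39 ft³ remain.
Put 69 ft³ in storage unit 6; 31 ft³ remain.
Put 17 ft³ in storage unit 6; 14 ft³ remain.
Put 28 ft³ in storage unit 7; 72 ft³ remain.
Put 53 ft³ in storage unit 7; 19 ft³ remain.
Final storage units: [10,11,9,19,24,17] [13,18] [71,17] [19,15,9] [61] [69,17] [28,53].

7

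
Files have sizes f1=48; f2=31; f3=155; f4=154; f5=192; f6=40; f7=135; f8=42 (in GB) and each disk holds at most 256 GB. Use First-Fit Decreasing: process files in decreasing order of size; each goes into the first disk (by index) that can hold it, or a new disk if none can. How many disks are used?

Sorted descending: 192, 155, 154, 135, 48, 42, 40, 31.
192 GB → disk 1 (remaining 64 GB)
155 GB → disk 2 (remaining 101 GB)
154 GB → disk 3 (remaining 102 GB)
135 GB → disk 4 (remaining 121 GB)
48 GB → disk 1 (remaining 16 GB)
42 GB → disk 2 (remaining 59 GB)
40 GB → disk 2 (remaining 19 GB)
31 GB → disk 3 (remaining 71 GB)

4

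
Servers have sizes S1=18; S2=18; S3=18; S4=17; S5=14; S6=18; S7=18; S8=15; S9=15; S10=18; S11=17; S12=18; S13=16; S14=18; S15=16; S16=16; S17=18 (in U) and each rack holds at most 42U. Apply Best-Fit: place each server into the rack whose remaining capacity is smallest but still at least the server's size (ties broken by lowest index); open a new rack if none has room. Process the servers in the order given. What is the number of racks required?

9 racks

rack 1: place S1 (18U), 24U left
rack 1: place S2 (18U), 6U left
rack 2: place S3 (18U), 24U left
rack 2: place S4 (17U), 7U left
rack 3: place S5 (14U), 28U left
rack 3: place S6 (18U), 10U left
rack 4: place S7 (18U), 24U left
rack 4: place S8 (15U), 9U left
rack 5: place S9 (15U), 27U left
rack 5: place S10 (18U), 9U left
rack 6: place S11 (17U), 25U left
rack 6: place S12 (18U), 7U left
rack 7: place S13 (16U), 26U left
rack 7: place S14 (18U), 8U left
rack 8: place S15 (16U), 26U left
rack 8: place S16 (16U), 10U left
rack 9: place S17 (18U), 24U left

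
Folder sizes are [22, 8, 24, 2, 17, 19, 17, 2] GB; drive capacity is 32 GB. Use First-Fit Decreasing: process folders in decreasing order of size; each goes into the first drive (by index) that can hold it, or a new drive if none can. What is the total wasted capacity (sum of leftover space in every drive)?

Sorted descending: 24, 22, 19, 17, 17, 8, 2, 2.
Put 24 GB in drive 1; 8 GB remain.
Put 22 GB in drive 2; 10 GB remain.
Put 19 GB in drive 3; 13 GB remain.
Put 17 GB in drive 4; 15 GB remain.
Put 17 GB in drive 5; 15 GB remain.
Put 8 GB in drive 1; 0 GB remain.
Put 2 GB in drive 2; 8 GB remain.
Put 2 GB in drive 2; 6 GB remain.
5 drives × 32 GB = 160 GB; used 111 GB; unused 49 GB.

49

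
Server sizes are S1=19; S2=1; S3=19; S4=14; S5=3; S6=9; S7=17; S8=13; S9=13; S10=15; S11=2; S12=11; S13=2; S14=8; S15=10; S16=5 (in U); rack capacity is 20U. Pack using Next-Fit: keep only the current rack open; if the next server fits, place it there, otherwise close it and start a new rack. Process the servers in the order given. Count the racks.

rack 1: place S1 (19U), 1U left
rack 1: place S2 (1U), 0U left
rack 2: place S3 (19U), 1U left
rack 3: place S4 (14U), 6U left
rack 3: place S5 (3U), 3U left
rack 4: place S6 (9U), 11U left
rack 5: place S7 (17U), 3U left
rack 6: place S8 (13U), 7U left
rack 7: place S9 (13U), 7U left
rack 8: place S10 (15U), 5U left
rack 8: place S11 (2U), 3U left
rack 9: place S12 (11U), 9U left
rack 9: place S13 (2U), 7U left
rack 10: place S14 (8U), 12U left
rack 10: place S15 (10U), 2U left
rack 11: place S16 (5U), 15U left
Final racks: [19,1] [19] [14,3] [9] [17] [13] [13] [15,2] [11,2] [8,10] [5].

11 racks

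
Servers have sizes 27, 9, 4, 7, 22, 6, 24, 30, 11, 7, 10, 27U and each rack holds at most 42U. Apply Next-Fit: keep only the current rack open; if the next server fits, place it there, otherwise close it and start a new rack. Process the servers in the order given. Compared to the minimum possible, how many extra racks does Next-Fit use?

1

Next-Fit: [27,9,4] [7,22,6] [24] [30,11] [7,10] [27] → 6 racks.
Total size 184U; any packing needs at least ⌈184/42⌉ = 5 racks.
An optimal packing achieves that bound: [30,11] [27,10,4] [27,9,6] [24,7,7] [22] → 5 racks.
Excess: 6 − 5 = 1.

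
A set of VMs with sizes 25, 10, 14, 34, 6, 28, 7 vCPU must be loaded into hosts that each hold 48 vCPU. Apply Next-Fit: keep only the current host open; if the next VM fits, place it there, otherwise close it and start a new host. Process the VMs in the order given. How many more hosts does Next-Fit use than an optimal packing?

0

Next-Fit: [25,10] [14,34] [6,28,7] → 3 hosts.
Total size 124 vCPU; any packing needs at least ⌈124/48⌉ = 3 hosts.
So 3 is already optimal.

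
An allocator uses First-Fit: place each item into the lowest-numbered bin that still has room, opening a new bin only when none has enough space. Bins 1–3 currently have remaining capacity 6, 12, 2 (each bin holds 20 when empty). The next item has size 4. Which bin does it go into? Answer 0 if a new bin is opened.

Bins with room: bin 1 (6), bin 2 (12).
The first with room is bin 1.

1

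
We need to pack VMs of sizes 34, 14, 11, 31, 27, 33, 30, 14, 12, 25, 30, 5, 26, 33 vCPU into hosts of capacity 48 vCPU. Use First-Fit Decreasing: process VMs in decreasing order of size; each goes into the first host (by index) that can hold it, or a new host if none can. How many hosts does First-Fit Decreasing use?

Sorted descending: 34, 33, 33, 31, 30, 30, 27, 26, 25, 14, 14, 12, 11, 5.
Put 34 vCPU in host 1; 14 vCPU remain.
Put 33 vCPU in host 2; 15 vCPU remain.
Put 33 vCPU in host 3; 15 vCPU remain.
Put 31 vCPU in host 4; 17 vCPU remain.
Put 30 vCPU in host 5; 18 vCPU remain.
Put 30 vCPU in host 6; 18 vCPU remain.
Put 27 vCPU in host 7; 21 vCPU remain.
Put 26 vCPU in host 8; 22 vCPU remain.
Put 25 vCPU in host 9; 23 vCPU remain.
Put 14 vCPU in host 1; 0 vCPU remain.
Put 14 vCPU in host 2; 1 vCPU remain.
Put 12 vCPU in host 3; 3 vCPU remain.
Put 11 vCPU in host 4; 6 vCPU remain.
Put 5 vCPU in host 4; 1 vCPU remain.
Final hosts: [34,14] [33,14] [33,12] [31,11,5] [30] [30] [27] [26] [25].

9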